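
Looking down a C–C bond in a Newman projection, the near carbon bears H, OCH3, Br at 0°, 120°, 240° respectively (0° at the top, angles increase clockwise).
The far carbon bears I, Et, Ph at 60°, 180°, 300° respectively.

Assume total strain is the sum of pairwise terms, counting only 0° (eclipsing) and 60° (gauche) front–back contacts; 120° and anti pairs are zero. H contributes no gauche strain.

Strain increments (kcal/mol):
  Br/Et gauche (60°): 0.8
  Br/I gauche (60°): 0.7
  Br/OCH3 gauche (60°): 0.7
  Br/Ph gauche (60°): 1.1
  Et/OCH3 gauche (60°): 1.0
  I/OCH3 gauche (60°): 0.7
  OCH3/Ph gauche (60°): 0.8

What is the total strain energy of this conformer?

3.6 kcal/mol

This conformer (staggered): OCH3–I gauche, OCH3–Et gauche, Br–Et gauche, Br–Ph gauche; 0.7 + 1.0 + 0.8 + 1.1 = 3.6 kcal/mol.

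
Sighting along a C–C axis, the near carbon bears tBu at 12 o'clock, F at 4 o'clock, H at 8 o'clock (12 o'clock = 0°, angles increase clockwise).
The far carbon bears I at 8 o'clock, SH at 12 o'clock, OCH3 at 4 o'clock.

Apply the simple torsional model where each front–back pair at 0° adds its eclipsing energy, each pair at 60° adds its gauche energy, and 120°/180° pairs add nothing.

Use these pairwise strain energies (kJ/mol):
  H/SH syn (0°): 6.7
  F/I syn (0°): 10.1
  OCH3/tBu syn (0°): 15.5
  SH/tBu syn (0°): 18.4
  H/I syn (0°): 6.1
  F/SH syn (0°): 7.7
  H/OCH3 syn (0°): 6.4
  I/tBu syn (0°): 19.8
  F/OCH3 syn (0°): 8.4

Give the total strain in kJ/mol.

32.9 kJ/mol

This conformer (eclipsed): tBu–SH eclipsed, F–OCH3 eclipsed, H–I eclipsed; 18.4 + 8.4 + 6.1 = 32.9 kJ/mol.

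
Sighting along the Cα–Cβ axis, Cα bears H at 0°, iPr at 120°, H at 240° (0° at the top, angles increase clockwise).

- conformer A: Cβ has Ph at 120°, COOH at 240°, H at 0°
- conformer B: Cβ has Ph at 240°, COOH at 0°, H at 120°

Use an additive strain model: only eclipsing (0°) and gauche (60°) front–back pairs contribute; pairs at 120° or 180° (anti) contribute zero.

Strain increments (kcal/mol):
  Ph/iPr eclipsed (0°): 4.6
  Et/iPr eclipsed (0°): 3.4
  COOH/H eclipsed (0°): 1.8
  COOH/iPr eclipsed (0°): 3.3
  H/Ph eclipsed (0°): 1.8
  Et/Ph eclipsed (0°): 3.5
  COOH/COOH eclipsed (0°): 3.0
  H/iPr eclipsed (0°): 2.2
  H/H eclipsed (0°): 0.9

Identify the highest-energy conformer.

A (eclipsed): H(0°)/H(0°) eclipsed 0.9; iPr(120°)/Ph(120°) eclipsed 4.6; H(240°)/COOH(240°) eclipsed 1.8 → 7.3 kcal/mol.
B (eclipsed): H(0°)/COOH(0°) eclipsed 1.8; iPr(120°)/H(120°) eclipsed 2.2; H(240°)/Ph(240°) eclipsed 1.8 → 5.8 kcal/mol.
A has the highest total (7.3 kcal/mol).

A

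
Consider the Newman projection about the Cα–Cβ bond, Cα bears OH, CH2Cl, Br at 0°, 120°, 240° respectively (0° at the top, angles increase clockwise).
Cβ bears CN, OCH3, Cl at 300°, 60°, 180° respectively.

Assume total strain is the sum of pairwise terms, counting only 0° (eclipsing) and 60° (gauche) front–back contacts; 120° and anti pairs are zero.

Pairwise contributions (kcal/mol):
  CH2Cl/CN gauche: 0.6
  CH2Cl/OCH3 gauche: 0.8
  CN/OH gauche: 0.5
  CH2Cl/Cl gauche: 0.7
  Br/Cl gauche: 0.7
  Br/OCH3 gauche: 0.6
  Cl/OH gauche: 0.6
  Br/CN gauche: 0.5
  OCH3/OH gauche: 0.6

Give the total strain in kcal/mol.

This conformer (staggered): OH–CN gauche, OH–OCH3 gauche, CH2Cl–OCH3 gauche, CH2Cl–Cl gauche, Br–CN gauche, Br–Cl gauche; 0.5 + 0.6 + 0.8 + 0.7 + 0.5 + 0.7 = 3.8 kcal/mol.

3.8 kcal/mol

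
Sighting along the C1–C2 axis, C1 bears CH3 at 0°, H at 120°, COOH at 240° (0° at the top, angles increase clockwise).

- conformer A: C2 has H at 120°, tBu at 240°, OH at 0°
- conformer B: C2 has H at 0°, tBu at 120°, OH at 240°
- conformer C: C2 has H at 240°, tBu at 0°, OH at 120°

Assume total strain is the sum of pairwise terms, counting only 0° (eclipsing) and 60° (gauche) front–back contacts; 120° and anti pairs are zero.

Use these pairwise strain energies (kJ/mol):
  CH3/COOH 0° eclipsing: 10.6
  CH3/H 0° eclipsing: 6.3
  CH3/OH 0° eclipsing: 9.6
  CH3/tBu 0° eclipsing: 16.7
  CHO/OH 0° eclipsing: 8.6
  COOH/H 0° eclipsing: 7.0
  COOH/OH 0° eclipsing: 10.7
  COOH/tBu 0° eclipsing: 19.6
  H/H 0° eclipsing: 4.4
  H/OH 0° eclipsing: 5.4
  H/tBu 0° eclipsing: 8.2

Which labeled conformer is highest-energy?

A

A is eclipsed. CH3 at 0° is eclipsed with OH at 0° (9.6); H at 120° is eclipsed with H at 120° (4.4); COOH at 240° is eclipsed with tBu at 240° (19.6). Total 33.6 kJ/mol.
B is eclipsed. CH3 at 0° is eclipsed with H at 0° (6.3); H at 120° is eclipsed with tBu at 120° (8.2); COOH at 240° is eclipsed with OH at 240° (10.7). Total 25.2 kJ/mol.
C is eclipsed. CH3 at 0° is eclipsed with tBu at 0° (16.7); H at 120° is eclipsed with OH at 120° (5.4); COOH at 240° is eclipsed with H at 240° (7.0). Total 29.1 kJ/mol.
A has the highest total (33.6 kJ/mol).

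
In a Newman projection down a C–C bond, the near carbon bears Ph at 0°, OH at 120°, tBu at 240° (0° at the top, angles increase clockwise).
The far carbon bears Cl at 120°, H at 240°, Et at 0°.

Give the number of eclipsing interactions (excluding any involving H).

2

Non-H eclipsing pairs: Ph(0°)/Et(0°); OH(120°)/Cl(120°) — 2 interactions.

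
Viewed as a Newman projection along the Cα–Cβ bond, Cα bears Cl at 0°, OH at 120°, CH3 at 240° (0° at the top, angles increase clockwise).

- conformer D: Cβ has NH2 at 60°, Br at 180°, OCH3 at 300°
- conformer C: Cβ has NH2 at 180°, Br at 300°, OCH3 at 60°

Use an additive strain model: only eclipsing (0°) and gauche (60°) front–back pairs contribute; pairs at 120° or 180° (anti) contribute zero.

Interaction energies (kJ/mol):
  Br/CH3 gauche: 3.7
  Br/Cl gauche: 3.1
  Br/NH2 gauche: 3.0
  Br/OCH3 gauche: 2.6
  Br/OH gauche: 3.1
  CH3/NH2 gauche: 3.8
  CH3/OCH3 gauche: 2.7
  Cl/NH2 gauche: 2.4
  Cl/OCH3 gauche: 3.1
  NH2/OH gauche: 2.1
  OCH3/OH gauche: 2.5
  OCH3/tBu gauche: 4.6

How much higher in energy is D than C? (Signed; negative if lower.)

-1.2 kJ/mol

D (staggered): Cl(0°)/NH2(60°) gauche 2.4; Cl(0°)/OCH3(300°) gauche 3.1; OH(120°)/NH2(60°) gauche 2.1; OH(120°)/Br(180°) gauche 3.1; CH3(240°)/Br(180°) gauche 3.7; CH3(240°)/OCH3(300°) gauche 2.7 → 17.1 kJ/mol.
C (staggered): Cl(0°)/Br(300°) gauche 3.1; Cl(0°)/OCH3(60°) gauche 3.1; OH(120°)/NH2(180°) gauche 2.1; OH(120°)/OCH3(60°) gauche 2.5; CH3(240°)/NH2(180°) gauche 3.8; CH3(240°)/Br(300°) gauche 3.7 → 18.3 kJ/mol.
E(D) − E(C) = 17.1 − 18.3 = -1.2 kJ/mol.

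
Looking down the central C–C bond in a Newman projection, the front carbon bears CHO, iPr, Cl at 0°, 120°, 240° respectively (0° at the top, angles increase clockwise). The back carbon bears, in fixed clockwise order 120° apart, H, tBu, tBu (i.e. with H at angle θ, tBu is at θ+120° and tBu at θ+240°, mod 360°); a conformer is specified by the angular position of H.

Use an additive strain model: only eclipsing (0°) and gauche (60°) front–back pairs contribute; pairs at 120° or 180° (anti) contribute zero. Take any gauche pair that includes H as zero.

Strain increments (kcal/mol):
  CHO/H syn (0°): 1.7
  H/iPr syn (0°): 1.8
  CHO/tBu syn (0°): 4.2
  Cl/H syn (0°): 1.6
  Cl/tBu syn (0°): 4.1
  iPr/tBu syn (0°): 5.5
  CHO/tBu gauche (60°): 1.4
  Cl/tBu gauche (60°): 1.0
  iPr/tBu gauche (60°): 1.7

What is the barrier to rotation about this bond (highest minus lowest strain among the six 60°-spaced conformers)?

H at 0° is eclipsed. CHO at 0° is eclipsed with H at 0° (1.7); iPr at 120° is eclipsed with tBu at 120° (5.5); Cl at 240° is eclipsed with tBu at 240° (4.1). Total 11.3 kcal/mol.
H at 60° is staggered. CHO at 0° is gauche with tBu at 300° (1.4); iPr at 120° is gauche with tBu at 180° (1.7); Cl at 240° is gauche with tBu at 180° (1.0); Cl at 240° is gauche with tBu at 300° (1.0). Total 5.1 kcal/mol.
H at 120° is eclipsed. CHO at 0° is eclipsed with tBu at 0° (4.2); iPr at 120° is eclipsed with H at 120° (1.8); Cl at 240° is eclipsed with tBu at 240° (4.1). Total 10.1 kcal/mol.
H at 180° is staggered. CHO at 0° is gauche with tBu at 300° (1.4); CHO at 0° is gauche with tBu at 60° (1.4); iPr at 120° is gauche with tBu at 60° (1.7); Cl at 240° is gauche with tBu at 300° (1.0). Total 5.5 kcal/mol.
H at 240° is eclipsed. CHO at 0° is eclipsed with tBu at 0° (4.2); iPr at 120° is eclipsed with tBu at 120° (5.5); Cl at 240° is eclipsed with H at 240° (1.6). Total 11.3 kcal/mol.
H at 300° is staggered. CHO at 0° is gauche with tBu at 60° (1.4); iPr at 120° is gauche with tBu at 60° (1.7); iPr at 120° is gauche with tBu at 180° (1.7); Cl at 240° is gauche with tBu at 180° (1.0). Total 5.8 kcal/mol.
Max at 0° (11.3 kcal/mol), min at 60° (5.1 kcal/mol); barrier = 6.2 kcal/mol.

6.2 kcal/mol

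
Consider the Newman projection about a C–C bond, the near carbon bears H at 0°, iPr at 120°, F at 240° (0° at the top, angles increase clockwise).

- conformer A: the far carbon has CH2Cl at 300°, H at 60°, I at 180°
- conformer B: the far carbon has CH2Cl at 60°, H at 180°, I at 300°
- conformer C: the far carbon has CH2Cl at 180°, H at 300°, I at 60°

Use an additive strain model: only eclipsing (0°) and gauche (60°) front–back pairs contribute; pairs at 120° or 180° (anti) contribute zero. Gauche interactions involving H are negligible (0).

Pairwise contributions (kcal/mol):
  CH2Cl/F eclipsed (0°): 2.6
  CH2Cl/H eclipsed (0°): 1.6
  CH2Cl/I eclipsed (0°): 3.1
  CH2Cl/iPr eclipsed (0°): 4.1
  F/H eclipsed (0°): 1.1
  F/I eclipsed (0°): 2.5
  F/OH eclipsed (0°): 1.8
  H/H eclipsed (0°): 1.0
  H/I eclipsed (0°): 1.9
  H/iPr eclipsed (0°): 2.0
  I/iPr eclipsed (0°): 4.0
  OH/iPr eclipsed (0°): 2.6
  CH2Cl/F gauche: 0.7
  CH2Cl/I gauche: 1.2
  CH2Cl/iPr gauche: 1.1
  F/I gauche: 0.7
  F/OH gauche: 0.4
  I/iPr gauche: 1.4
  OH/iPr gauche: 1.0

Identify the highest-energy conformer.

C

A is staggered. iPr at 120° is gauche with I at 180° (1.4); F at 240° is gauche with CH2Cl at 300° (0.7); F at 240° is gauche with I at 180° (0.7). Total 2.8 kcal/mol.
B is staggered. iPr at 120° is gauche with CH2Cl at 60° (1.1); F at 240° is gauche with I at 300° (0.7). Total 1.8 kcal/mol.
C is staggered. iPr at 120° is gauche with CH2Cl at 180° (1.1); iPr at 120° is gauche with I at 60° (1.4); F at 240° is gauche with CH2Cl at 180° (0.7). Total 3.2 kcal/mol.
C has the highest total (3.2 kcal/mol).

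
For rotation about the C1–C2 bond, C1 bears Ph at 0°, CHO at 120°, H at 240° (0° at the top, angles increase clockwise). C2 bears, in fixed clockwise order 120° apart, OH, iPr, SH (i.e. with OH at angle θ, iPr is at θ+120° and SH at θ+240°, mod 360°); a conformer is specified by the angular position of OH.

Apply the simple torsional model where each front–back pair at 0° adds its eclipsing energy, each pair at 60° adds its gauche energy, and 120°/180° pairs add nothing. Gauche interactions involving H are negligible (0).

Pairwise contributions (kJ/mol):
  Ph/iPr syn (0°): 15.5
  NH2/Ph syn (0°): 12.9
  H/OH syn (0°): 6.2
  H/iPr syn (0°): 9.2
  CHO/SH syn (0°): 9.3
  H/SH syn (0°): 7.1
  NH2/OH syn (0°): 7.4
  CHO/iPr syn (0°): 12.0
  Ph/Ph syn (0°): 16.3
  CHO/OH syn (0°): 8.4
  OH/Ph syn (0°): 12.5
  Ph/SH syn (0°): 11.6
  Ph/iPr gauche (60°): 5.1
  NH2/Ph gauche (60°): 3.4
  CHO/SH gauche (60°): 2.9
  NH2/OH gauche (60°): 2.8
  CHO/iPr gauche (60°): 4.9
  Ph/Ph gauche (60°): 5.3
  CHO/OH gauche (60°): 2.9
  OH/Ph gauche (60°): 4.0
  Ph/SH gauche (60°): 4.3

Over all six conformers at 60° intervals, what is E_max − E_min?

16.4 kJ/mol

OH at 0° is eclipsed. Ph at 0° is eclipsed with OH at 0° (12.5); CHO at 120° is eclipsed with iPr at 120° (12.0); H at 240° is eclipsed with SH at 240° (7.1). Total 31.6 kJ/mol.
OH at 60° is staggered. Ph at 0° is gauche with OH at 60° (4.0); Ph at 0° is gauche with SH at 300° (4.3); CHO at 120° is gauche with OH at 60° (2.9); CHO at 120° is gauche with iPr at 180° (4.9). Total 16.1 kJ/mol.
OH at 120° is eclipsed. Ph at 0° is eclipsed with SH at 0° (11.6); CHO at 120° is eclipsed with OH at 120° (8.4); H at 240° is eclipsed with iPr at 240° (9.2). Total 29.2 kJ/mol.
OH at 180° is staggered. Ph at 0° is gauche with iPr at 300° (5.1); Ph at 0° is gauche with SH at 60° (4.3); CHO at 120° is gauche with OH at 180° (2.9); CHO at 120° is gauche with SH at 60° (2.9). Total 15.2 kJ/mol.
OH at 240° is eclipsed. Ph at 0° is eclipsed with iPr at 0° (15.5); CHO at 120° is eclipsed with SH at 120° (9.3); H at 240° is eclipsed with OH at 240° (6.2). Total 31.0 kJ/mol.
OH at 300° is staggered. Ph at 0° is gauche with OH at 300° (4.0); Ph at 0° is gauche with iPr at 60° (5.1); CHO at 120° is gauche with iPr at 60° (4.9); CHO at 120° is gauche with SH at 180° (2.9). Total 16.9 kJ/mol.
Max at 0° (31.6 kJ/mol), min at 180° (15.2 kJ/mol); barrier = 16.4 kJ/mol.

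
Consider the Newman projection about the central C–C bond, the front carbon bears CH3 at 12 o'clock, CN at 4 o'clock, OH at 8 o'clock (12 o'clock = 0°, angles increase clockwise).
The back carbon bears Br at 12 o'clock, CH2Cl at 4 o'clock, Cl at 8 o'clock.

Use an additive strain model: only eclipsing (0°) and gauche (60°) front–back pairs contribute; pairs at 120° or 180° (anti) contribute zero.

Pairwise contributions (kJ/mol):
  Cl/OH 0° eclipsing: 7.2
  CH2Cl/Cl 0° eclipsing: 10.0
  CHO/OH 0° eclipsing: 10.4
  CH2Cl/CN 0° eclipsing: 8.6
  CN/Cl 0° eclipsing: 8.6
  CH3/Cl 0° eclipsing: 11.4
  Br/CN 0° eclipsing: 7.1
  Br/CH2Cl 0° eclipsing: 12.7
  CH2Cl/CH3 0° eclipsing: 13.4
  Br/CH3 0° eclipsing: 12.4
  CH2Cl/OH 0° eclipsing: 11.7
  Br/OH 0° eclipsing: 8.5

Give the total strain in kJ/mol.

28.2 kJ/mol

This conformer (eclipsed): CH3–Br eclipsed, CN–CH2Cl eclipsed, OH–Cl eclipsed; 12.4 + 8.6 + 7.2 = 28.2 kJ/mol.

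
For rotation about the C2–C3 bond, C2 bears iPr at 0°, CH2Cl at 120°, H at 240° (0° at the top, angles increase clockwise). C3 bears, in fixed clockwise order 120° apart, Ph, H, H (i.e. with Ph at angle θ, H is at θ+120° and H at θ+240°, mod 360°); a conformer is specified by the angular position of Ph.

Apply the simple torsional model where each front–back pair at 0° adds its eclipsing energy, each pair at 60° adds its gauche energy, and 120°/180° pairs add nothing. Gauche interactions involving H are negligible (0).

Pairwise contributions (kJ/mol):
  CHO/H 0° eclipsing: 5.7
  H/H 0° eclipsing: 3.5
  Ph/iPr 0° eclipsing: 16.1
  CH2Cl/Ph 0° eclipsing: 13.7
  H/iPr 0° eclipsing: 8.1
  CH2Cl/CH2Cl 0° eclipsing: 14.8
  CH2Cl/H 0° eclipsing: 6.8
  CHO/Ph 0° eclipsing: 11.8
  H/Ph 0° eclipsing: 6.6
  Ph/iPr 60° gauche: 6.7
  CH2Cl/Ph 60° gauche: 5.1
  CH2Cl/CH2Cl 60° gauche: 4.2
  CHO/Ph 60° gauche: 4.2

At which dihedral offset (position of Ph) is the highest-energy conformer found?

Ph at 0° (eclipsed): iPr(0°)/Ph(0°) eclipsed 16.1; CH2Cl(120°)/H(120°) eclipsed 6.8; H(240°)/H(240°) eclipsed 3.5 → 26.4 kJ/mol.
Ph at 60° (staggered): iPr(0°)/Ph(60°) gauche 6.7; CH2Cl(120°)/Ph(60°) gauche 5.1 → 11.8 kJ/mol.
Ph at 120° (eclipsed): iPr(0°)/H(0°) eclipsed 8.1; CH2Cl(120°)/Ph(120°) eclipsed 13.7; H(240°)/H(240°) eclipsed 3.5 → 25.3 kJ/mol.
Ph at 180° (staggered): CH2Cl(120°)/Ph(180°) gauche 5.1 → 5.1 kJ/mol.
Ph at 240° (eclipsed): iPr(0°)/H(0°) eclipsed 8.1; CH2Cl(120°)/H(120°) eclipsed 6.8; H(240°)/Ph(240°) eclipsed 6.6 → 21.5 kJ/mol.
Ph at 300° (staggered): iPr(0°)/Ph(300°) gauche 6.7 → 6.7 kJ/mol.
The maximum (26.4 kJ/mol) occurs with Ph at 0°.

0°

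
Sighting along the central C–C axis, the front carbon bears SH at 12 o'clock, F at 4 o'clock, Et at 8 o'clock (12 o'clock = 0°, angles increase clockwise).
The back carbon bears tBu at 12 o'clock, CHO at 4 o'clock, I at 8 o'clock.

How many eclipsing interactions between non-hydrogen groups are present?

3

Non-H eclipsing pairs: SH(0°)/tBu(0°); F(120°)/CHO(120°); Et(240°)/I(240°) — 3 interactions.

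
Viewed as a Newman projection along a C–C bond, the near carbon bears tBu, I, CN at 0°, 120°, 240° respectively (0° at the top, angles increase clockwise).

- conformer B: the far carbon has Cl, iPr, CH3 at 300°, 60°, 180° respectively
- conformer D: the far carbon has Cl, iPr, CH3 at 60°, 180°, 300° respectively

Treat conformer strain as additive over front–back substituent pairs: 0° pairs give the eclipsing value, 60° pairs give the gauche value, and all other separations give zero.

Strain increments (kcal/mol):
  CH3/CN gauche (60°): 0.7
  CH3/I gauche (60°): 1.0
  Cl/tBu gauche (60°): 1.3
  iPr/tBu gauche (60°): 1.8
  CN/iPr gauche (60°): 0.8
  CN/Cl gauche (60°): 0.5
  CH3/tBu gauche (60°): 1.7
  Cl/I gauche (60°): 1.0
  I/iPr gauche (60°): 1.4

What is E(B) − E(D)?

-0.2 kcal/mol

B is staggered. tBu at 0° is gauche with Cl at 300° (1.3); tBu at 0° is gauche with iPr at 60° (1.8); I at 120° is gauche with iPr at 60° (1.4); I at 120° is gauche with CH3 at 180° (1.0); CN at 240° is gauche with Cl at 300° (0.5); CN at 240° is gauche with CH3 at 180° (0.7). Total 6.7 kcal/mol.
D is staggered. tBu at 0° is gauche with Cl at 60° (1.3); tBu at 0° is gauche with CH3 at 300° (1.7); I at 120° is gauche with Cl at 60° (1.0); I at 120° is gauche with iPr at 180° (1.4); CN at 240° is gauche with iPr at 180° (0.8); CN at 240° is gauche with CH3 at 300° (0.7). Total 6.9 kcal/mol.
E(B) − E(D) = 6.7 − 6.9 = -0.2 kcal/mol.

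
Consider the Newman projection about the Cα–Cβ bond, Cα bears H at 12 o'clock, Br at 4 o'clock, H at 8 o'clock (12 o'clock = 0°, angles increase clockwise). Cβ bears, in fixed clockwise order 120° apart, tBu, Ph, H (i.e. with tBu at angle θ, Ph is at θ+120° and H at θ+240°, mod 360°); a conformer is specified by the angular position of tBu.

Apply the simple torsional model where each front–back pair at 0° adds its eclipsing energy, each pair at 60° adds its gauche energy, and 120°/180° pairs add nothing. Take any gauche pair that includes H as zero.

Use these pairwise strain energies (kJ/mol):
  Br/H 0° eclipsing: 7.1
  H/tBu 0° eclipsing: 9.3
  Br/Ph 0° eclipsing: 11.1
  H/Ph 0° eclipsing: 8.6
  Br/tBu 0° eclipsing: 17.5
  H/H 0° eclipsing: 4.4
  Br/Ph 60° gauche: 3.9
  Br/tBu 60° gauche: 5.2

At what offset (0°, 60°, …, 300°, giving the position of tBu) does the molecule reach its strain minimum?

tBu at 0° is eclipsed. H at 0° is eclipsed with tBu at 0° (9.3); Br at 120° is eclipsed with Ph at 120° (11.1); H at 240° is eclipsed with H at 240° (4.4). Total 24.8 kJ/mol.
tBu at 60° is staggered. Br at 120° is gauche with tBu at 60° (5.2); Br at 120° is gauche with Ph at 180° (3.9). Total 9.1 kJ/mol.
tBu at 120° is eclipsed. H at 0° is eclipsed with H at 0° (4.4); Br at 120° is eclipsed with tBu at 120° (17.5); H at 240° is eclipsed with Ph at 240° (8.6). Total 30.5 kJ/mol.
tBu at 180° is staggered. Br at 120° is gauche with tBu at 180° (5.2). Total 5.2 kJ/mol.
tBu at 240° is eclipsed. H at 0° is eclipsed with Ph at 0° (8.6); Br at 120° is eclipsed with H at 120° (7.1); H at 240° is eclipsed with tBu at 240° (9.3). Total 25.0 kJ/mol.
tBu at 300° is staggered. Br at 120° is gauche with Ph at 60° (3.9). Total 3.9 kJ/mol.
The minimum (3.9 kJ/mol) occurs with tBu at 300°.

300°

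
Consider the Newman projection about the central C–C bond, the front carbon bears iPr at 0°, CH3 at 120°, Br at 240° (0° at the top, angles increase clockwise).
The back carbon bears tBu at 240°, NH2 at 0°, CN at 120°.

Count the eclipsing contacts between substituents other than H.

Non-H eclipsing pairs: iPr(0°)/NH2(0°); CH3(120°)/CN(120°); Br(240°)/tBu(240°) — 3 interactions.

3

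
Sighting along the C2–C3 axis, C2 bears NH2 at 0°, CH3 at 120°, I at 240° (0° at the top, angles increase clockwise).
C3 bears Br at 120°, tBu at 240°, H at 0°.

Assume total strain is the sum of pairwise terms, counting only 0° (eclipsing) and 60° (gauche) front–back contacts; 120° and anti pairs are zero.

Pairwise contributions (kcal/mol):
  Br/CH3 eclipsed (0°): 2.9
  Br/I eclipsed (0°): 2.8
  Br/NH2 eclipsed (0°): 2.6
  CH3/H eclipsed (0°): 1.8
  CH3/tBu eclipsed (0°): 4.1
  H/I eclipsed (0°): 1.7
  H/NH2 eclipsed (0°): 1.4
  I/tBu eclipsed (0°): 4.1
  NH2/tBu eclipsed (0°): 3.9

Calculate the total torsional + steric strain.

This conformer is eclipsed. NH2 at 0° is eclipsed with H at 0° (1.4); CH3 at 120° is eclipsed with Br at 120° (2.9); I at 240° is eclipsed with tBu at 240° (4.1). Total 8.4 kcal/mol.

8.4 kcal/mol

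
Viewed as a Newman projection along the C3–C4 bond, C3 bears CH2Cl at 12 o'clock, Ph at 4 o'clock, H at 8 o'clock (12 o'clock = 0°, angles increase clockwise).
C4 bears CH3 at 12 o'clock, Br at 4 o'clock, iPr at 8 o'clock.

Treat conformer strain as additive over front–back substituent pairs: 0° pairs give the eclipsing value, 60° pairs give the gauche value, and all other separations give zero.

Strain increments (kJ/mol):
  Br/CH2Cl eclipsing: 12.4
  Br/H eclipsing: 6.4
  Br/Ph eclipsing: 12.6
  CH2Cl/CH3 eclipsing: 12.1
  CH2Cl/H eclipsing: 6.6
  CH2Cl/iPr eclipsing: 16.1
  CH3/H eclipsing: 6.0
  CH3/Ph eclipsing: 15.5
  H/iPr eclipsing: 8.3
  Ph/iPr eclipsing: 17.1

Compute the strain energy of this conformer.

33.0 kJ/mol

This conformer (eclipsed): CH2Cl(0°)/CH3(0°) eclipsed 12.1; Ph(120°)/Br(120°) eclipsed 12.6; H(240°)/iPr(240°) eclipsed 8.3 → 33.0 kJ/mol.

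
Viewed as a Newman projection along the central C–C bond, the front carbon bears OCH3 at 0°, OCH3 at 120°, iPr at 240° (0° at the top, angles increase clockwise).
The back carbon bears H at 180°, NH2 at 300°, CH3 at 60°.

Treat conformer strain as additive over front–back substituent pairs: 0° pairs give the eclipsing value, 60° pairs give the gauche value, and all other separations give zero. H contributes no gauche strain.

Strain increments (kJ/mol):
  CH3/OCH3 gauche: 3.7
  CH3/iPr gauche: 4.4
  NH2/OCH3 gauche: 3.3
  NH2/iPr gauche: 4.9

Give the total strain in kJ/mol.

15.6 kJ/mol

This conformer (staggered): OCH3(0°)/NH2(300°) gauche 3.3; OCH3(0°)/CH3(60°) gauche 3.7; OCH3(120°)/CH3(60°) gauche 3.7; iPr(240°)/NH2(300°) gauche 4.9 → 15.6 kJ/mol.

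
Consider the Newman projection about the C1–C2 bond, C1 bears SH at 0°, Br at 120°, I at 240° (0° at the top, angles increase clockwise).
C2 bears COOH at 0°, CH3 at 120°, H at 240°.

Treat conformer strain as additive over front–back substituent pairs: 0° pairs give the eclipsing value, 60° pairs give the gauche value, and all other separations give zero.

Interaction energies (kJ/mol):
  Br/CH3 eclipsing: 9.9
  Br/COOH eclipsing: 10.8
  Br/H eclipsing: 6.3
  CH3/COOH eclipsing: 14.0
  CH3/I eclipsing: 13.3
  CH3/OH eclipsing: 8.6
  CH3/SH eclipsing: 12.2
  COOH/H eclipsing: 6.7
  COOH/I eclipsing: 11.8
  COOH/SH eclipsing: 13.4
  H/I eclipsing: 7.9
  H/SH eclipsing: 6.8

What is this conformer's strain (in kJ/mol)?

This conformer (eclipsed): SH–COOH eclipsed, Br–CH3 eclipsed, I–H eclipsed; 13.4 + 9.9 + 7.9 = 31.2 kJ/mol.

31.2 kJ/mol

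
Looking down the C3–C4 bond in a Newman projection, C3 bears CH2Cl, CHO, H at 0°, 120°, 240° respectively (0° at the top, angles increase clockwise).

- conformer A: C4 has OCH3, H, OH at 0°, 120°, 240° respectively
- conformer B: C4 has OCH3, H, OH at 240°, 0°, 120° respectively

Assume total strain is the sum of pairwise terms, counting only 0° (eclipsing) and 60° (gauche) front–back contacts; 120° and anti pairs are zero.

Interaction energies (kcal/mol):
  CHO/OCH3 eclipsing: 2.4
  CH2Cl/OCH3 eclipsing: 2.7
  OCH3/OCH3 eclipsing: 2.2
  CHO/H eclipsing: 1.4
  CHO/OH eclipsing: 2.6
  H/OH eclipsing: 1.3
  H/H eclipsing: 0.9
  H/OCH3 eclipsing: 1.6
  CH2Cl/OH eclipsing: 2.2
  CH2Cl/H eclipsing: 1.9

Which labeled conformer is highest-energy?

A (eclipsed): CH2Cl–OCH3 eclipsed, CHO–H eclipsed, H–OH eclipsed; 2.7 + 1.4 + 1.3 = 5.4 kcal/mol.
B (eclipsed): CH2Cl–H eclipsed, CHO–OH eclipsed, H–OCH3 eclipsed; 1.9 + 2.6 + 1.6 = 6.1 kcal/mol.
B has the highest total (6.1 kcal/mol).

B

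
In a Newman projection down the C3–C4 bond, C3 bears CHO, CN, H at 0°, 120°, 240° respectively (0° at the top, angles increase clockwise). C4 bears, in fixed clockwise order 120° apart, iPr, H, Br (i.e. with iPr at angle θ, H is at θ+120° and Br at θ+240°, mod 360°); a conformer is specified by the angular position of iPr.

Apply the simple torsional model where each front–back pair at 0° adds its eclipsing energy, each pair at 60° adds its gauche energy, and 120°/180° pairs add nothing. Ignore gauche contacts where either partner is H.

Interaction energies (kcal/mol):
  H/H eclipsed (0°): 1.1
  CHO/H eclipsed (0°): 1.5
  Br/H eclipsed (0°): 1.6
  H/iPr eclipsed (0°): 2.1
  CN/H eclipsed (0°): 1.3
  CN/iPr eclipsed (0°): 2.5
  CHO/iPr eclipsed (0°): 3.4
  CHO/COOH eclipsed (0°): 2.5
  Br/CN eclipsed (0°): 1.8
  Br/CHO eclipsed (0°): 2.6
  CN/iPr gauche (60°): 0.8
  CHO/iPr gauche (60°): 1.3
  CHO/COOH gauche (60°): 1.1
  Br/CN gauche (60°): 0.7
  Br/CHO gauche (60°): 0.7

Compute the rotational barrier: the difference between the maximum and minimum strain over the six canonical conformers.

4.3 kcal/mol

iPr at 0° (eclipsed): CHO–iPr eclipsed, CN–H eclipsed, H–Br eclipsed; 3.4 + 1.3 + 1.6 = 6.3 kcal/mol.
iPr at 60° (staggered): CHO–iPr gauche, CHO–Br gauche, CN–iPr gauche; 1.3 + 0.7 + 0.8 = 2.8 kcal/mol.
iPr at 120° (eclipsed): CHO–Br eclipsed, CN–iPr eclipsed, H–H eclipsed; 2.6 + 2.5 + 1.1 = 6.2 kcal/mol.
iPr at 180° (staggered): CHO–Br gauche, CN–iPr gauche, CN–Br gauche; 0.7 + 0.8 + 0.7 = 2.2 kcal/mol.
iPr at 240° (eclipsed): CHO–H eclipsed, CN–Br eclipsed, H–iPr eclipsed; 1.5 + 1.8 + 2.1 = 5.4 kcal/mol.
iPr at 300° (staggered): CHO–iPr gauche, CN–Br gauche; 1.3 + 0.7 = 2.0 kcal/mol.
Max at 0° (6.3 kcal/mol), min at 300° (2.0 kcal/mol); barrier = 4.3 kcal/mol.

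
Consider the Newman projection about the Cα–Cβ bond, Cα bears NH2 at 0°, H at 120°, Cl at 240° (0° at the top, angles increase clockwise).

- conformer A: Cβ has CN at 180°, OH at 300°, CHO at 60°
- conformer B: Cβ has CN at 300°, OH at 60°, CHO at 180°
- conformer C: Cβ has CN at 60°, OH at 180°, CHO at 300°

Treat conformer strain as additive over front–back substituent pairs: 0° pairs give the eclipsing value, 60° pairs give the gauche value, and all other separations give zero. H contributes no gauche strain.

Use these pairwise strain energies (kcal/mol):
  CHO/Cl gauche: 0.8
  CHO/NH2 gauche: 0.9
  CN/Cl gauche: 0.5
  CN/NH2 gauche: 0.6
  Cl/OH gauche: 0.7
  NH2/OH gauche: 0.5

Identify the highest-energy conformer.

A (staggered): NH2(0°)/OH(300°) gauche 0.5; NH2(0°)/CHO(60°) gauche 0.9; Cl(240°)/CN(180°) gauche 0.5; Cl(240°)/OH(300°) gauche 0.7 → 2.6 kcal/mol.
B (staggered): NH2(0°)/CN(300°) gauche 0.6; NH2(0°)/OH(60°) gauche 0.5; Cl(240°)/CN(300°) gauche 0.5; Cl(240°)/CHO(180°) gauche 0.8 → 2.4 kcal/mol.
C (staggered): NH2(0°)/CN(60°) gauche 0.6; NH2(0°)/CHO(300°) gauche 0.9; Cl(240°)/OH(180°) gauche 0.7; Cl(240°)/CHO(300°) gauche 0.8 → 3.0 kcal/mol.
C has the highest total (3.0 kcal/mol).

C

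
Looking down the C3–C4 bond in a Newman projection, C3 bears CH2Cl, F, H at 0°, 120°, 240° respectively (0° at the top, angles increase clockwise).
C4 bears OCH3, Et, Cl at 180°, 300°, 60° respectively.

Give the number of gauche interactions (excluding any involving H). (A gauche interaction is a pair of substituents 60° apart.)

Non-H gauche pairs: CH2Cl(0°)/Et(300°); CH2Cl(0°)/Cl(60°); F(120°)/OCH3(180°); F(120°)/Cl(60°) — 4 interactions.

4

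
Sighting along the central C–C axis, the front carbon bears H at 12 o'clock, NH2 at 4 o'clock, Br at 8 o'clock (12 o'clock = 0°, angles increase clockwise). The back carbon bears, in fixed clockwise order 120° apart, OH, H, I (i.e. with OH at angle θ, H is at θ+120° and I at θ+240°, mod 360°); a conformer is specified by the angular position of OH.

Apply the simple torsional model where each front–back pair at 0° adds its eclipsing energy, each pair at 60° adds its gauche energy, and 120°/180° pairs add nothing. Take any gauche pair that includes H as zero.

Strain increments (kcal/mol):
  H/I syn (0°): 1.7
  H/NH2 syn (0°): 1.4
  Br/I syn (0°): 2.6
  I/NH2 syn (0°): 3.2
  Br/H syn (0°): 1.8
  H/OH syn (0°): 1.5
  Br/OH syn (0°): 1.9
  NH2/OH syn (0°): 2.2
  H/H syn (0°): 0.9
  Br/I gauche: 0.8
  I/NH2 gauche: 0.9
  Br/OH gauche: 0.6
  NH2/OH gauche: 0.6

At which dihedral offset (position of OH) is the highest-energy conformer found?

240°

OH at 0° is eclipsed. H at 0° is eclipsed with OH at 0° (1.5); NH2 at 120° is eclipsed with H at 120° (1.4); Br at 240° is eclipsed with I at 240° (2.6). Total 5.5 kcal/mol.
OH at 60° is staggered. NH2 at 120° is gauche with OH at 60° (0.6); Br at 240° is gauche with I at 300° (0.8). Total 1.4 kcal/mol.
OH at 120° is eclipsed. H at 0° is eclipsed with I at 0° (1.7); NH2 at 120° is eclipsed with OH at 120° (2.2); Br at 240° is eclipsed with H at 240° (1.8). Total 5.7 kcal/mol.
OH at 180° is staggered. NH2 at 120° is gauche with OH at 180° (0.6); NH2 at 120° is gauche with I at 60° (0.9); Br at 240° is gauche with OH at 180° (0.6). Total 2.1 kcal/mol.
OH at 240° is eclipsed. H at 0° is eclipsed with H at 0° (0.9); NH2 at 120° is eclipsed with I at 120° (3.2); Br at 240° is eclipsed with OH at 240° (1.9). Total 6.0 kcal/mol.
OH at 300° is staggered. NH2 at 120° is gauche with I at 180° (0.9); Br at 240° is gauche with OH at 300° (0.6); Br at 240° is gauche with I at 180° (0.8). Total 2.3 kcal/mol.
The maximum (6.0 kcal/mol) occurs with OH at 240°.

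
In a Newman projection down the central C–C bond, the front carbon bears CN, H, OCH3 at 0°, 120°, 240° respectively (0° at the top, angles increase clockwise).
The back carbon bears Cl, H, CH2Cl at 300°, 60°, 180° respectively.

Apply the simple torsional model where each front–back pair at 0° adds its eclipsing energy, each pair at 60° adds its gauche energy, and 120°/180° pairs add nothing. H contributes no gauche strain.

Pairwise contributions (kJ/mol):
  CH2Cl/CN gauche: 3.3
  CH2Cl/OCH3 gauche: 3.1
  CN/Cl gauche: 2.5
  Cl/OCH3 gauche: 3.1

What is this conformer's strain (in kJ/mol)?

This conformer (staggered): CN(0°)/Cl(300°) gauche 2.5; OCH3(240°)/Cl(300°) gauche 3.1; OCH3(240°)/CH2Cl(180°) gauche 3.1 → 8.7 kJ/mol.

8.7 kJ/mol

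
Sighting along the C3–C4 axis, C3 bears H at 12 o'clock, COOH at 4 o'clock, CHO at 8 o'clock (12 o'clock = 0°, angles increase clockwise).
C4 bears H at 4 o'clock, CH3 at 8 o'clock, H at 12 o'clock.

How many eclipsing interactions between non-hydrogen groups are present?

Non-H eclipsing pairs: CHO(240°)/CH3(240°) — 1 interaction.

1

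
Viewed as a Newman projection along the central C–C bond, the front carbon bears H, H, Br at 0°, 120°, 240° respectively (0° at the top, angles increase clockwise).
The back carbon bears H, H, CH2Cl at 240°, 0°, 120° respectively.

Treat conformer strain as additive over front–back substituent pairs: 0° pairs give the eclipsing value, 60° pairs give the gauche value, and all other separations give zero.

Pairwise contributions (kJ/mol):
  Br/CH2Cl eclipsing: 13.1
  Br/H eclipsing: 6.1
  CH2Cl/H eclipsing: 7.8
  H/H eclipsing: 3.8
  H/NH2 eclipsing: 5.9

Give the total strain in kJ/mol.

This conformer (eclipsed): H–H eclipsed, H–CH2Cl eclipsed, Br–H eclipsed; 3.8 + 7.8 + 6.1 = 17.7 kJ/mol.

17.7 kJ/mol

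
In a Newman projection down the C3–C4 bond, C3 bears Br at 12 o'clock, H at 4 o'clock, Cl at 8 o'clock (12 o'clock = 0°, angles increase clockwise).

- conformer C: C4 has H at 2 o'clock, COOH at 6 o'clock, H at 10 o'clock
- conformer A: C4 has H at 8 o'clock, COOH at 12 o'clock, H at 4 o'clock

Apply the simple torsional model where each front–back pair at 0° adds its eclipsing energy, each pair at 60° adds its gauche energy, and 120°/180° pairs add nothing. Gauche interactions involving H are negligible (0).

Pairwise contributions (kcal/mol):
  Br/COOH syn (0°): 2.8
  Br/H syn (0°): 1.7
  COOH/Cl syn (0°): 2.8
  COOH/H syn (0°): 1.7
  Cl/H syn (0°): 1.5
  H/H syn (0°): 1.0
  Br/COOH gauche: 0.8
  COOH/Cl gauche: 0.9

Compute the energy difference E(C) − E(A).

C (staggered): Cl(240°)/COOH(180°) gauche 0.9 → 0.9 kcal/mol.
A (eclipsed): Br(0°)/COOH(0°) eclipsed 2.8; H(120°)/H(120°) eclipsed 1.0; Cl(240°)/H(240°) eclipsed 1.5 → 5.3 kcal/mol.
E(C) − E(A) = 0.9 − 5.3 = -4.4 kcal/mol.

-4.4 kcal/mol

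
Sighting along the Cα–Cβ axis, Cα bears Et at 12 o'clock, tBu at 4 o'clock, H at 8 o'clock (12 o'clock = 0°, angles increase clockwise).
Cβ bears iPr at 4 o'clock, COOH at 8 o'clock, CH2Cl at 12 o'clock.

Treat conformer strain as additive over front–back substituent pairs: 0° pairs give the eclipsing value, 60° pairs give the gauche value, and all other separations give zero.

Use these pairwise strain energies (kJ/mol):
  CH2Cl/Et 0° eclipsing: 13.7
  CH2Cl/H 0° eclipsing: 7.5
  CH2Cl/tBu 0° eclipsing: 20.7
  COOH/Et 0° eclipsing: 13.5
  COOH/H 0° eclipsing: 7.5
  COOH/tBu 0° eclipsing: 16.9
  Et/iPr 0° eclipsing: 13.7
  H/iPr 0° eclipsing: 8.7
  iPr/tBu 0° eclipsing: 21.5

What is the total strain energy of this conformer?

42.7 kJ/mol

This conformer (eclipsed): Et–CH2Cl eclipsed, tBu–iPr eclipsed, H–COOH eclipsed; 13.7 + 21.5 + 7.5 = 42.7 kJ/mol.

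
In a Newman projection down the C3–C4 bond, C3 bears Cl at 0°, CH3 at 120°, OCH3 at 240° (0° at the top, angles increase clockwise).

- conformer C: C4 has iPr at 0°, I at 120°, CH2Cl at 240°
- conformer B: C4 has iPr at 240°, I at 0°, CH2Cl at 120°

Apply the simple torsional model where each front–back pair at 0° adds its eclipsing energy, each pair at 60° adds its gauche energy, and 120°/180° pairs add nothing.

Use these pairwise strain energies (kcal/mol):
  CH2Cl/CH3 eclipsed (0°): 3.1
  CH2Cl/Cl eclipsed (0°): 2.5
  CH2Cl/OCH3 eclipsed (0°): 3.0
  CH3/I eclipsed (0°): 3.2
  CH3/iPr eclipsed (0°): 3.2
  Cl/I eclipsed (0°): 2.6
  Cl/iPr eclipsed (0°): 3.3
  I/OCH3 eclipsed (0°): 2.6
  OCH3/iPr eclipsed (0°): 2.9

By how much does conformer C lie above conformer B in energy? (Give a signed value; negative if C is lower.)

+0.9 kcal/mol

C (eclipsed): Cl–iPr eclipsed, CH3–I eclipsed, OCH3–CH2Cl eclipsed; 3.3 + 3.2 + 3.0 = 9.5 kcal/mol.
B (eclipsed): Cl–I eclipsed, CH3–CH2Cl eclipsed, OCH3–iPr eclipsed; 2.6 + 3.1 + 2.9 = 8.6 kcal/mol.
E(C) − E(B) = 9.5 − 8.6 = +0.9 kcal/mol.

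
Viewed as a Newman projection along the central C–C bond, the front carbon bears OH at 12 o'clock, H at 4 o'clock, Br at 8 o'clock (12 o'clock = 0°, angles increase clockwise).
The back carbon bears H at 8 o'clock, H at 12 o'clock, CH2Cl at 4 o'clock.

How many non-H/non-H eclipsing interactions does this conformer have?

Every eclipsing pair involves H, so the count is 0.

0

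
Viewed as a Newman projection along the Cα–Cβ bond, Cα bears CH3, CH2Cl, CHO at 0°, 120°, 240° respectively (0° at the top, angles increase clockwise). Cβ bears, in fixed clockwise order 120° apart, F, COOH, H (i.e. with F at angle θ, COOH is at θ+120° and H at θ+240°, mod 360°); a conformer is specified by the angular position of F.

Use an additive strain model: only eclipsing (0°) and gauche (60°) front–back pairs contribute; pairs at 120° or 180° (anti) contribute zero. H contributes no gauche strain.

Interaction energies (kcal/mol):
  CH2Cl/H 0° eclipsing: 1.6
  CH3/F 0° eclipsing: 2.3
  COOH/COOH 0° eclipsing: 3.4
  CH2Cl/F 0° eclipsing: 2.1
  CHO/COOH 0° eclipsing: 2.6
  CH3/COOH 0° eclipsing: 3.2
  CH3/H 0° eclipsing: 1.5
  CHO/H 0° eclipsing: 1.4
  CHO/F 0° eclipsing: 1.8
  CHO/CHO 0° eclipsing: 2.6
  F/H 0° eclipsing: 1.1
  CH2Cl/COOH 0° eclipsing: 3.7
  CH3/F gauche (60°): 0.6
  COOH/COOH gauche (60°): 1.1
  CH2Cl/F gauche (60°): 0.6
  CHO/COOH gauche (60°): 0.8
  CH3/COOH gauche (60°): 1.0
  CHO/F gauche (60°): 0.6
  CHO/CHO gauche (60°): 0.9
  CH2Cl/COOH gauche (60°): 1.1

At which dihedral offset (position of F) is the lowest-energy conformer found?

180°

F at 0° (eclipsed): CH3(0°)/F(0°) eclipsed 2.3; CH2Cl(120°)/COOH(120°) eclipsed 3.7; CHO(240°)/H(240°) eclipsed 1.4 → 7.4 kcal/mol.
F at 60° (staggered): CH3(0°)/F(60°) gauche 0.6; CH2Cl(120°)/F(60°) gauche 0.6; CH2Cl(120°)/COOH(180°) gauche 1.1; CHO(240°)/COOH(180°) gauche 0.8 → 3.1 kcal/mol.
F at 120° (eclipsed): CH3(0°)/H(0°) eclipsed 1.5; CH2Cl(120°)/F(120°) eclipsed 2.1; CHO(240°)/COOH(240°) eclipsed 2.6 → 6.2 kcal/mol.
F at 180° (staggered): CH3(0°)/COOH(300°) gauche 1.0; CH2Cl(120°)/F(180°) gauche 0.6; CHO(240°)/F(180°) gauche 0.6; CHO(240°)/COOH(300°) gauche 0.8 → 3.0 kcal/mol.
F at 240° (eclipsed): CH3(0°)/COOH(0°) eclipsed 3.2; CH2Cl(120°)/H(120°) eclipsed 1.6; CHO(240°)/F(240°) eclipsed 1.8 → 6.6 kcal/mol.
F at 300° (staggered): CH3(0°)/F(300°) gauche 0.6; CH3(0°)/COOH(60°) gauche 1.0; CH2Cl(120°)/COOH(60°) gauche 1.1; CHO(240°)/F(300°) gauche 0.6 → 3.3 kcal/mol.
The minimum (3.0 kcal/mol) occurs with F at 180°.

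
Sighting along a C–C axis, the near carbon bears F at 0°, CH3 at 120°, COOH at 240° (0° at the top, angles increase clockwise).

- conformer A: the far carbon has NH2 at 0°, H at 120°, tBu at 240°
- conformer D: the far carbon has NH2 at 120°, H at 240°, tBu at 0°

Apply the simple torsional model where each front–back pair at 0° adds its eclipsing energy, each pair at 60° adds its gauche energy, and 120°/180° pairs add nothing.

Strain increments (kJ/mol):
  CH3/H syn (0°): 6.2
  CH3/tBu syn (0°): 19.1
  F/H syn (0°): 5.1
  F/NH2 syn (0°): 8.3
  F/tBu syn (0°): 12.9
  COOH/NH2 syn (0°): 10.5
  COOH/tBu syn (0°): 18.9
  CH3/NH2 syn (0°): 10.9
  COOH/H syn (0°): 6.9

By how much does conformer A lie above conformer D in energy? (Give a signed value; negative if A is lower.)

+2.7 kJ/mol

A is eclipsed. F at 0° is eclipsed with NH2 at 0° (8.3); CH3 at 120° is eclipsed with H at 120° (6.2); COOH at 240° is eclipsed with tBu at 240° (18.9). Total 33.4 kJ/mol.
D is eclipsed. F at 0° is eclipsed with tBu at 0° (12.9); CH3 at 120° is eclipsed with NH2 at 120° (10.9); COOH at 240° is eclipsed with H at 240° (6.9). Total 30.7 kJ/mol.
E(A) − E(D) = 33.4 − 30.7 = +2.7 kJ/mol.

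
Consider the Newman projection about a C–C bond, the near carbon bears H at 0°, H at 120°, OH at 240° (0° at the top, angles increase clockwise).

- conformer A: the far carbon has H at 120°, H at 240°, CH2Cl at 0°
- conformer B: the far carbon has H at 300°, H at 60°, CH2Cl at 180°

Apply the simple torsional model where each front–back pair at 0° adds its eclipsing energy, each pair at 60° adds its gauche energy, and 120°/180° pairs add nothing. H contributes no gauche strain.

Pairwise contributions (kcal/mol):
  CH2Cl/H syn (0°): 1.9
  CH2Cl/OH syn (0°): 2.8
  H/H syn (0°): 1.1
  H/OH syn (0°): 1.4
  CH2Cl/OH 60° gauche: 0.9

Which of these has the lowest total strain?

B

A (eclipsed): H(0°)/CH2Cl(0°) eclipsed 1.9; H(120°)/H(120°) eclipsed 1.1; OH(240°)/H(240°) eclipsed 1.4 → 4.4 kcal/mol.
B (staggered): OH(240°)/CH2Cl(180°) gauche 0.9 → 0.9 kcal/mol.
B has the lowest total (0.9 kcal/mol).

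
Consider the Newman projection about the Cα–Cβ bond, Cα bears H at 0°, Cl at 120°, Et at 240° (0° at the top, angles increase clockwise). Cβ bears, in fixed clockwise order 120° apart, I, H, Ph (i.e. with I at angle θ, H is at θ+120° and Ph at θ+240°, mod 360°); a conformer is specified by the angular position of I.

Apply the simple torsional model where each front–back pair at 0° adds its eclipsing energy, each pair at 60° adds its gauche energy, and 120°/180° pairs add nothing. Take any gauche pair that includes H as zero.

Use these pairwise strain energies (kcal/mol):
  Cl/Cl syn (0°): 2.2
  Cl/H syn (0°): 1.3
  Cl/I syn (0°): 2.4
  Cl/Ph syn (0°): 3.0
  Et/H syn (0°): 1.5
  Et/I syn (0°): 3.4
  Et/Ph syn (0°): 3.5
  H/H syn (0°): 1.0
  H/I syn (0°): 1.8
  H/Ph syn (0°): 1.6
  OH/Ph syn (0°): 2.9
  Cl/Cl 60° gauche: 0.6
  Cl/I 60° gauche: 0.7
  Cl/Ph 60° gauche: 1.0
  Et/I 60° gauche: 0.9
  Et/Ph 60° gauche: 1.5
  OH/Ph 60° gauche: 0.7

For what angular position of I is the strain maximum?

240°

I at 0° (eclipsed): H–I eclipsed, Cl–H eclipsed, Et–Ph eclipsed; 1.8 + 1.3 + 3.5 = 6.6 kcal/mol.
I at 60° (staggered): Cl–I gauche, Et–Ph gauche; 0.7 + 1.5 = 2.2 kcal/mol.
I at 120° (eclipsed): H–Ph eclipsed, Cl–I eclipsed, Et–H eclipsed; 1.6 + 2.4 + 1.5 = 5.5 kcal/mol.
I at 180° (staggered): Cl–I gauche, Cl–Ph gauche, Et–I gauche; 0.7 + 1.0 + 0.9 = 2.6 kcal/mol.
I at 240° (eclipsed): H–H eclipsed, Cl–Ph eclipsed, Et–I eclipsed; 1.0 + 3.0 + 3.4 = 7.4 kcal/mol.
I at 300° (staggered): Cl–Ph gauche, Et–I gauche, Et–Ph gauche; 1.0 + 0.9 + 1.5 = 3.4 kcal/mol.
The maximum (7.4 kcal/mol) occurs with I at 240°.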